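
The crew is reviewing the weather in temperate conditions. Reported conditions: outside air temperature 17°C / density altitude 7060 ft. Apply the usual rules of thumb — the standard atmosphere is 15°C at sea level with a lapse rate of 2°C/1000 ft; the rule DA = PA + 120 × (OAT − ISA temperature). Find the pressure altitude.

DA = PA + 120 × (OAT − (15 − 2·PA/1000)) = PA + 120·OAT − 1800 + 0.24·PA = 1.24·PA + 120·OAT − 1800.
So 1.24·PA = 7060 − 120 × 17 + 1800 = 6820.
PA = 6820 / 1.24 = 5500 ft.

5500 ft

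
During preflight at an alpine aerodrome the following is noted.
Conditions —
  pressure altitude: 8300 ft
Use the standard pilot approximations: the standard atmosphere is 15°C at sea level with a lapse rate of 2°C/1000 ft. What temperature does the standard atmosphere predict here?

-1.6°C

ISA temperature = 15 − 2 × (8300/1000) = 15 − 16.6 = -1.6°C.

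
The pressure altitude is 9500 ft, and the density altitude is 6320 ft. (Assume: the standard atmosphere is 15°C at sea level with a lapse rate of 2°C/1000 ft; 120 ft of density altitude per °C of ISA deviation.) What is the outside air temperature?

-30.5°C

Density altitude − pressure altitude = 6320 − 9500 = -3180 ft.
At 120 ft/°C that is an ISA deviation of -3180/120 = -26.5°C.
ISA temperature at 9500 ft = 15 − 2 × (9500/1000) = -4°C.
OAT = ISA + deviation = -4 + (-26.5) = -30.5°C.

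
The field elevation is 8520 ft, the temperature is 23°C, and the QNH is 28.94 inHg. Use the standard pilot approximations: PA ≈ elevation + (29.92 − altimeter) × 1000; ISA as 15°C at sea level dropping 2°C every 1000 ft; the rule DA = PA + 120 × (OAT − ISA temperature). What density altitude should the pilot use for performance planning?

Pressure altitude = 8520 + (29.92 − 28.94) × 1000 = 8520 + (+980) = 9500 ft.
ISA temperature at 9500 ft = 15 − 2 × (9500/1000) = -4°C.
ISA deviation = 23 − (-4) = +27°C.
Density altitude = 9500 + 120 × (27) = 12740 ft.

12740 ft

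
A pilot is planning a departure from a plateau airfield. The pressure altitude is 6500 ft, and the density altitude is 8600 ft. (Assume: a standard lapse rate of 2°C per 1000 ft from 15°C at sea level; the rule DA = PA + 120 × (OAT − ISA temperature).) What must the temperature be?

19.5°C

Density altitude − pressure altitude = 8600 − 6500 = +2100 ft.
At 120 ft/°C that is an ISA deviation of 2100/120 = +17.5°C.
ISA temperature at 6500 ft = 15 − 2 × (6500/1000) = 2°C.
OAT = ISA + deviation = 2 + (+17.5) = 19.5°C.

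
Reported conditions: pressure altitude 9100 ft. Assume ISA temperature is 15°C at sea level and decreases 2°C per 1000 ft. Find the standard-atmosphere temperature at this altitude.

ISA temperature = 15 − 2 × (9100/1000) = 15 − 18.2 = -3.2°C.

-3.2°C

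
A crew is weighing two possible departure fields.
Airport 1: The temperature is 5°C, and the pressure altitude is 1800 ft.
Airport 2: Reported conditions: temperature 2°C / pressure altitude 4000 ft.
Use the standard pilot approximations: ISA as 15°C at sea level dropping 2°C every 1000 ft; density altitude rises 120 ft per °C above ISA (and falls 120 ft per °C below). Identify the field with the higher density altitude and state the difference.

Airport 2 by 2368 ft

Airport 1: ISA temp = 11.4°C, deviation -6.4°C, DA = 1800 + 120 × (-6.4) = 1032 ft.
Airport 2: ISA temp = 7°C, deviation -5°C, DA = 4000 + 120 × (-5) = 3400 ft.
Airport 2 is higher by 3400 − 1032 = 2368 ft.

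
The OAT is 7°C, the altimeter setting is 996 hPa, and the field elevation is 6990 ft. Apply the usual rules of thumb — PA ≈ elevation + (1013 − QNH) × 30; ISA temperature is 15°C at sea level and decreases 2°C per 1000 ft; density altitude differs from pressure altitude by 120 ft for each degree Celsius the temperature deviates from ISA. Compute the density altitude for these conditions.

8340 ft

Pressure altitude = 6990 + (1013 − 996) × 30 = 6990 + (+510) = 7500 ft.
ISA temperature at 7500 ft = 15 − 2 × (7500/1000) = 0°C.
ISA deviation = 7 − 0 = +7°C.
Density altitude = 7500 + 120 × (7) = 8340 ft.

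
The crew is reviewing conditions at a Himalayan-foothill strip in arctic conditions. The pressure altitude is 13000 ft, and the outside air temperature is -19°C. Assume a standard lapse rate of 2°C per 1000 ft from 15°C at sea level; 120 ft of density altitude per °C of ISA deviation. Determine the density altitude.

12040 ft

ISA temperature at 13000 ft = 15 − 2 × (13000/1000) = -11°C.
ISA deviation = -19 − (-11) = -8°C.
Density altitude = 13000 + 120 × (-8) = 13000 + (-960) = 12040 ft.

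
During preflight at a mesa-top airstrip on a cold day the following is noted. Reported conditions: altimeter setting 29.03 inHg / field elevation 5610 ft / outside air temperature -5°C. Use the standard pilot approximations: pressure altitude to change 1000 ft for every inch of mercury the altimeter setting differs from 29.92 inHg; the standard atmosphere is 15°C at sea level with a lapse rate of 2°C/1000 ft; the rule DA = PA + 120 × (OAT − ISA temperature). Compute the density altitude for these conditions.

Pressure altitude = 5610 + (29.92 − 29.03) × 1000 = 5610 + (+890) = 6500 ft.
ISA temperature at 6500 ft = 15 − 2 × (6500/1000) = 2°C.
ISA deviation = -5 − 2 = -7°C.
Density altitude = 6500 + 120 × (-7) = 5660 ft.

5660 ft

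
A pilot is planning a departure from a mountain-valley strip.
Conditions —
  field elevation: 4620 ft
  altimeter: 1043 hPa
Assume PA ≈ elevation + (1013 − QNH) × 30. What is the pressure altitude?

Pressure correction = (1013 − 1043) × 30 = -900 ft.
Pressure altitude = 4620 + (-900) = 3720 ft.

3720 ft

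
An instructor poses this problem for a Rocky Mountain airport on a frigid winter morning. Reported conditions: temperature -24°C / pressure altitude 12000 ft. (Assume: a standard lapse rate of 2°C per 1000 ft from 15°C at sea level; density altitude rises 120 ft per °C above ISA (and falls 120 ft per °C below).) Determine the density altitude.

10200 ft

ISA temperature at 12000 ft = 15 − 2 × (12000/1000) = -9°C.
ISA deviation = -24 − (-9) = -15°C.
Density altitude = 12000 + 120 × (-15) = 12000 + (-1800) = 10200 ft.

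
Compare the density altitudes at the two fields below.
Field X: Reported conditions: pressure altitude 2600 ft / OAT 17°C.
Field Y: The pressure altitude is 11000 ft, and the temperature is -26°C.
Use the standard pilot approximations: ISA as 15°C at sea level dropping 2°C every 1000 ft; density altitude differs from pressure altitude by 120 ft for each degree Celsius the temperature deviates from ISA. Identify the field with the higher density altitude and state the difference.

Field Y by 5256 ft

Field X: ISA temp = 9.8°C, deviation +7.2°C, DA = 2600 + 120 × 7.2 = 3464 ft.
Field Y: ISA temp = -7°C, deviation -19°C, DA = 11000 + 120 × (-19) = 8720 ft.
Field Y is higher by 8720 − 3464 = 5256 ft.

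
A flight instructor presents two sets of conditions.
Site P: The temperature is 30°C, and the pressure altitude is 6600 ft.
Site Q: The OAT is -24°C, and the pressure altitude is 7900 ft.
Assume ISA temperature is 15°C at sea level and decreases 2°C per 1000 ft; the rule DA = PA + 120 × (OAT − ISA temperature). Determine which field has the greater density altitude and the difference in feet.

Site P: ISA temp = 1.8°C, deviation +28.2°C, DA = 6600 + 120 × 28.2 = 9984 ft.
Site Q: ISA temp = -0.8°C, deviation -23.2°C, DA = 7900 + 120 × (-23.2) = 5116 ft.
Site P is higher by 9984 − 5116 = 4868 ft.

Site P by 4868 ft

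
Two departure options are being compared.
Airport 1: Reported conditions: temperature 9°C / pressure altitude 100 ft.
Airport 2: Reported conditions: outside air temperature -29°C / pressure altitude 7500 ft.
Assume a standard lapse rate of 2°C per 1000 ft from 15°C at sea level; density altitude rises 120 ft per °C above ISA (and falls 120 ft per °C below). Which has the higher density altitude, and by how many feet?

Airport 2 by 4616 ft

Airport 1: ISA temp = 14.8°C, deviation -5.8°C, DA = 100 + 120 × (-5.8) = -596 ft.
Airport 2: ISA temp = 0°C, deviation -29°C, DA = 7500 + 120 × (-29) = 4020 ft.
Airport 2 is higher by 4020 − (-596) = 4616 ft.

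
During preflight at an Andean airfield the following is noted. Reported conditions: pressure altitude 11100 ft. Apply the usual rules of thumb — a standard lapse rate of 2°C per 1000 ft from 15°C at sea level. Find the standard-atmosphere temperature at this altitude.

ISA temperature = 15 − 2 × (11100/1000) = 15 − 22.2 = -7.2°C.

-7.2°C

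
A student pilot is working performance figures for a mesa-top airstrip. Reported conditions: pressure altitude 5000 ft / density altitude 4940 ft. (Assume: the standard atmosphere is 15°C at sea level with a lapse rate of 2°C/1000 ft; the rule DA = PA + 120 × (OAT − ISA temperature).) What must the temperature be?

Density altitude − pressure altitude = 4940 − 5000 = -60 ft.
At 120 ft/°C that is an ISA deviation of -60/120 = -0.5°C.
ISA temperature at 5000 ft = 15 − 2 × (5000/1000) = 5°C.
OAT = ISA + deviation = 5 + (-0.5) = 4.5°C.

4.5°C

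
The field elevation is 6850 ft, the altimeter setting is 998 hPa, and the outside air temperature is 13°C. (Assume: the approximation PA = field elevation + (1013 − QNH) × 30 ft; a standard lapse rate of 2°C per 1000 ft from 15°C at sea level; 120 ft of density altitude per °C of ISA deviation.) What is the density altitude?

8812 ft

Pressure altitude = 6850 + (1013 − 998) × 30 = 6850 + (+450) = 7300 ft.
ISA temperature at 7300 ft = 15 − 2 × (7300/1000) = 0.4°C.
ISA deviation = 13 − 0.4 = +12.6°C.
Density altitude = 7300 + 120 × (12.6) = 8812 ft.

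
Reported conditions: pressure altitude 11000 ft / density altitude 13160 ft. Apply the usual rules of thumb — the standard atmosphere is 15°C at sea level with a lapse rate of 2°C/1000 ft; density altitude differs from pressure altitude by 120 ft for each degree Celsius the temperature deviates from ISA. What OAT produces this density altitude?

Density altitude − pressure altitude = 13160 − 11000 = +2160 ft.
At 120 ft/°C that is an ISA deviation of 2160/120 = +18°C.
ISA temperature at 11000 ft = 15 − 2 × (11000/1000) = -7°C.
OAT = ISA + deviation = -7 + (+18) = 11°C.

11°C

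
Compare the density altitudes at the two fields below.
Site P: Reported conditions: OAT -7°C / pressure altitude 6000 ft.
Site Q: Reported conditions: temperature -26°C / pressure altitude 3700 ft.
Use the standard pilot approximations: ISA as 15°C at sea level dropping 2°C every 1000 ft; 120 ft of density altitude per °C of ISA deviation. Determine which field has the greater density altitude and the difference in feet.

Site P: ISA temp = 3°C, deviation -10°C, DA = 6000 + 120 × (-10) = 4800 ft.
Site Q: ISA temp = 7.6°C, deviation -33.6°C, DA = 3700 + 120 × (-33.6) = -332 ft.
Site P is higher by 4800 − (-332) = 5132 ft.

Site P by 5132 ft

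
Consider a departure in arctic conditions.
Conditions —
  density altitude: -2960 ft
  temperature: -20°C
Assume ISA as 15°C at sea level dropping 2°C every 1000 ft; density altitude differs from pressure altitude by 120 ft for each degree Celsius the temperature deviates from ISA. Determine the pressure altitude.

DA = PA + 120 × (OAT − (15 − 2·PA/1000)) = PA + 120·OAT − 1800 + 0.24·PA = 1.24·PA + 120·OAT − 1800.
So 1.24·PA = -2960 − 120 × (-20) + 1800 = 1240.
PA = 1240 / 1.24 = 1000 ft.

1000 ft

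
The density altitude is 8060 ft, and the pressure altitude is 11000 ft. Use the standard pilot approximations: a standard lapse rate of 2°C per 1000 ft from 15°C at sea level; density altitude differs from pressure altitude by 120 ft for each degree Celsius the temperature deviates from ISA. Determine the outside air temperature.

Density altitude − pressure altitude = 8060 − 11000 = -2940 ft.
At 120 ft/°C that is an ISA deviation of -2940/120 = -24.5°C.
ISA temperature at 11000 ft = 15 − 2 × (11000/1000) = -7°C.
OAT = ISA + deviation = -7 + (-24.5) = -31.5°C.

-31.5°C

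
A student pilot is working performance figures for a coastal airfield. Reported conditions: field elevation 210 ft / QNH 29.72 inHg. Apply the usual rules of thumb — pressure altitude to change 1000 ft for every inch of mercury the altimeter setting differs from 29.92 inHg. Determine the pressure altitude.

Pressure correction = (29.92 − 29.72) × 1000 = +200 ft.
Pressure altitude = 210 + (+200) = 410 ft.

410 ft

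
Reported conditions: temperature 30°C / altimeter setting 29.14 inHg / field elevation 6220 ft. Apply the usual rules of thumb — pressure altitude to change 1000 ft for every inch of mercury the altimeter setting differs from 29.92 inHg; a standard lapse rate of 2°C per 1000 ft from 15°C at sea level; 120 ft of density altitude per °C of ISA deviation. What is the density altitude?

10480 ft

Pressure altitude = 6220 + (29.92 − 29.14) × 1000 = 6220 + (+780) = 7000 ft.
ISA temperature at 7000 ft = 15 − 2 × (7000/1000) = 1°C.
ISA deviation = 30 − 1 = +29°C.
Density altitude = 7000 + 120 × (29) = 10480 ft.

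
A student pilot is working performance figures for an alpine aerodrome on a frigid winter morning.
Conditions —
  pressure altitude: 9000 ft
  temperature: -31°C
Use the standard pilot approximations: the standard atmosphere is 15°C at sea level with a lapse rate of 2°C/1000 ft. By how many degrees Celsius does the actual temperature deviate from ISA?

ISA temperature at 9000 ft = 15 − 2 × (9000/1000) = -3°C.
Deviation = OAT − ISA = -31 − (-3) = -28°C.

ISA-28°C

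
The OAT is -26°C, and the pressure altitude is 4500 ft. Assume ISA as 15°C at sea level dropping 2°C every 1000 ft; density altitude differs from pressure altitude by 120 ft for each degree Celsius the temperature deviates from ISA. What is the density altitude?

660 ft

ISA temperature at 4500 ft = 15 − 2 × (4500/1000) = 6°C.
ISA deviation = -26 − 6 = -32°C.
Density altitude = 4500 + 120 × (-32) = 4500 + (-3840) = 660 ft.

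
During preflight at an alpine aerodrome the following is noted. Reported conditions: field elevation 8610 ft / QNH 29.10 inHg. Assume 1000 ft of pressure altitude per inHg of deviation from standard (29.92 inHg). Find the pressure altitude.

Pressure correction = (29.92 − 29.10) × 1000 = +820 ft.
Pressure altitude = 8610 + (+820) = 9430 ft.

9430 ft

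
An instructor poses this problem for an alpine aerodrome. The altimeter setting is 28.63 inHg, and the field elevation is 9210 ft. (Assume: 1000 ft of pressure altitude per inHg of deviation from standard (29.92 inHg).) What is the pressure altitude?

Pressure correction = (29.92 − 28.63) × 1000 = +1290 ft.
Pressure altitude = 9210 + (+1290) = 10500 ft.

10500 ft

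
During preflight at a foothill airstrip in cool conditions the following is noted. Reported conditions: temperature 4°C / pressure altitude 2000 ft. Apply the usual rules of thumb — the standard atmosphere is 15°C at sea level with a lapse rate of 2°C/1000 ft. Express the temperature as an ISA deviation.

ISA-7°C

ISA temperature at 2000 ft = 15 − 2 × (2000/1000) = 11°C.
Deviation = OAT − ISA = 4 − 11 = -7°C.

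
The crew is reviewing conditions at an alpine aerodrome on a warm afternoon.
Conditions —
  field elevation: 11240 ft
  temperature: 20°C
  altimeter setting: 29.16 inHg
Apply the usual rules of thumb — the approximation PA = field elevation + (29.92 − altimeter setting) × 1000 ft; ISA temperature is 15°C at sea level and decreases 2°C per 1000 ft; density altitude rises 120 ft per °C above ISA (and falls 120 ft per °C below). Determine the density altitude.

Pressure altitude = 11240 + (29.92 − 29.16) × 1000 = 11240 + (+760) = 12000 ft.
ISA temperature at 12000 ft = 15 − 2 × (12000/1000) = -9°C.
ISA deviation = 20 − (-9) = +29°C.
Density altitude = 12000 + 120 × (29) = 15480 ft.

15480 ft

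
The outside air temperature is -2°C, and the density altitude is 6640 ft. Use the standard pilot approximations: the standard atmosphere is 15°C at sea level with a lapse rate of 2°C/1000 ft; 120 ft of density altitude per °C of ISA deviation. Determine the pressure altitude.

7000 ft

DA = PA + 120 × (OAT − (15 − 2·PA/1000)) = PA + 120·OAT − 1800 + 0.24·PA = 1.24·PA + 120·OAT − 1800.
So 1.24·PA = 6640 − 120 × (-2) + 1800 = 8680.
PA = 8680 / 1.24 = 7000 ft.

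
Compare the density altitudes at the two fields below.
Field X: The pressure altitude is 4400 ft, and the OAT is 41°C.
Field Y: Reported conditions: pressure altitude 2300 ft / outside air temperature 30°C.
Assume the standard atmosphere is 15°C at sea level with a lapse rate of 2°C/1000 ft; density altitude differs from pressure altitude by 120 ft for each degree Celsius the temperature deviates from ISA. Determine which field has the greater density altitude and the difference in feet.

Field X: ISA temp = 6.2°C, deviation +34.8°C, DA = 4400 + 120 × 34.8 = 8576 ft.
Field Y: ISA temp = 10.4°C, deviation +19.6°C, DA = 2300 + 120 × 19.6 = 4652 ft.
Field X is higher by 8576 − 4652 = 3924 ft.

Field X by 3924 ft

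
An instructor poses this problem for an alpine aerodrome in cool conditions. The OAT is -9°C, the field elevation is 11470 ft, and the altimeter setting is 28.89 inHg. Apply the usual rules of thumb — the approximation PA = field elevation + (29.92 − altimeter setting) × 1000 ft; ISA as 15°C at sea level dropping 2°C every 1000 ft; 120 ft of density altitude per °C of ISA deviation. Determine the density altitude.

12620 ft

Pressure altitude = 11470 + (29.92 − 28.89) × 1000 = 11470 + (+1030) = 12500 ft.
ISA temperature at 12500 ft = 15 − 2 × (12500/1000) = -10°C.
ISA deviation = -9 − (-10) = +1°C.
Density altitude = 12500 + 120 × (1) = 12620 ft.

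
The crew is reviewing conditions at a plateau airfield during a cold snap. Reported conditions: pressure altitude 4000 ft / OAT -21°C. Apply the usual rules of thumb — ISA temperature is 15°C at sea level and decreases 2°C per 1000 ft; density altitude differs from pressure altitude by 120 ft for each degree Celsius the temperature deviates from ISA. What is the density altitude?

ISA temperature at 4000 ft = 15 − 2 × (4000/1000) = 7°C.
ISA deviation = -21 − 7 = -28°C.
Density altitude = 4000 + 120 × (-28) = 4000 + (-3360) = 640 ft.

640 ft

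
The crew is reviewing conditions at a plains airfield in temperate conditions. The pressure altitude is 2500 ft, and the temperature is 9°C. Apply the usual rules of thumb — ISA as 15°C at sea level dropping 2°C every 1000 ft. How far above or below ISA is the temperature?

ISA temperature at 2500 ft = 15 − 2 × (2500/1000) = 10°C.
Deviation = OAT − ISA = 9 − 10 = -1°C.

ISA-1°C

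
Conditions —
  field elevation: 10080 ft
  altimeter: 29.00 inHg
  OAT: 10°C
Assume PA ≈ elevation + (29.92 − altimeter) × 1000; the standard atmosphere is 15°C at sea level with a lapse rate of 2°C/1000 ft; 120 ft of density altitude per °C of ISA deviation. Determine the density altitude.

Pressure altitude = 10080 + (29.92 − 29.00) × 1000 = 10080 + (+920) = 11000 ft.
ISA temperature at 11000 ft = 15 − 2 × (11000/1000) = -7°C.
ISA deviation = 10 − (-7) = +17°C.
Density altitude = 11000 + 120 × (17) = 13040 ft.

13040 ft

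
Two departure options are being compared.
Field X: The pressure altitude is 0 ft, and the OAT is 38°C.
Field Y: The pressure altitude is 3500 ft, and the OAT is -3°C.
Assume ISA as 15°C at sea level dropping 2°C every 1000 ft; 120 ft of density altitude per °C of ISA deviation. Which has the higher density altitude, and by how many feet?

Field X by 580 ft

Field X: ISA temp = 15°C, deviation +23°C, DA = 0 + 120 × 23 = 2760 ft.
Field Y: ISA temp = 8°C, deviation -11°C, DA = 3500 + 120 × (-11) = 2180 ft.
Field X is higher by 2760 − 2180 = 580 ft.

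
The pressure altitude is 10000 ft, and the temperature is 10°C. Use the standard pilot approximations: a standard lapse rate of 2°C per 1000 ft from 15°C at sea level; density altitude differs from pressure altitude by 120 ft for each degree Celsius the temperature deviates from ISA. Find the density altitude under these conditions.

11800 ft

ISA temperature at 10000 ft = 15 − 2 × (10000/1000) = -5°C.
ISA deviation = 10 − (-5) = +15°C.
Density altitude = 10000 + 120 × (15) = 10000 + (+1800) = 11800 ft.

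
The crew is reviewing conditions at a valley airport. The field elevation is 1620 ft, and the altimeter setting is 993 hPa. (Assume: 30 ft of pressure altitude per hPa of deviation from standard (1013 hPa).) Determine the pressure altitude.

Pressure correction = (1013 − 993) × 30 = +600 ft.
Pressure altitude = 1620 + (+600) = 2220 ft.

2220 ft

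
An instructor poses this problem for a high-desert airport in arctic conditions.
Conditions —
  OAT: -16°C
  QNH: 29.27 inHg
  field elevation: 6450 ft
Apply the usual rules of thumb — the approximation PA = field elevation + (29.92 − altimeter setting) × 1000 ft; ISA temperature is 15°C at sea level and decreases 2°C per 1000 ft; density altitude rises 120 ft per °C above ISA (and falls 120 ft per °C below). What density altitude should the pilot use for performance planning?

Pressure altitude = 6450 + (29.92 − 29.27) × 1000 = 6450 + (+650) = 7100 ft.
ISA temperature at 7100 ft = 15 − 2 × (7100/1000) = 0.8°C.
ISA deviation = -16 − 0.8 = -16.8°C.
Density altitude = 7100 + 120 × (-16.8) = 5084 ft.

5084 ft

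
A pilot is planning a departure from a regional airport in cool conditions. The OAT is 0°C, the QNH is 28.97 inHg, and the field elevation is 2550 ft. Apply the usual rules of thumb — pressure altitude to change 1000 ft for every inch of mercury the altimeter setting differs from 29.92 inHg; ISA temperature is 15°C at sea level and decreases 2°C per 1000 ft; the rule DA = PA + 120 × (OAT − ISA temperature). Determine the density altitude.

2540 ft

Pressure altitude = 2550 + (29.92 − 28.97) × 1000 = 2550 + (+950) = 3500 ft.
ISA temperature at 3500 ft = 15 − 2 × (3500/1000) = 8°C.
ISA deviation = 0 − 8 = -8°C.
Density altitude = 3500 + 120 × (-8) = 2540 ft.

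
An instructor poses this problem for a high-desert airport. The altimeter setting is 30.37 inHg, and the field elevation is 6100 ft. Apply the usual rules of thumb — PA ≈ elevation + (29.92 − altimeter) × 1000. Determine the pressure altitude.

5650 ft

Pressure correction = (29.92 − 30.37) × 1000 = -450 ft.
Pressure altitude = 6100 + (-450) = 5650 ft.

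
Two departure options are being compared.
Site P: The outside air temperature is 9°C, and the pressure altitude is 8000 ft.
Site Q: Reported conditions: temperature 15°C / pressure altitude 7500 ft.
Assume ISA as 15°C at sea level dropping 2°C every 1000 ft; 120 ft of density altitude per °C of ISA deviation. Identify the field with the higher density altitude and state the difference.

Site Q by 100 ft

Site P: ISA temp = -1°C, deviation +10°C, DA = 8000 + 120 × 10 = 9200 ft.
Site Q: ISA temp = 0°C, deviation +15°C, DA = 7500 + 120 × 15 = 9300 ft.
Site Q is higher by 9300 − 9200 = 100 ft.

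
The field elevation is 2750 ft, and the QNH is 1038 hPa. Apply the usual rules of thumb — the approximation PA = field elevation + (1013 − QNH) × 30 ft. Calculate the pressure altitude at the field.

2000 ft

Pressure correction = (1013 − 1038) × 30 = -750 ft.
Pressure altitude = 2750 + (-750) = 2000 ft.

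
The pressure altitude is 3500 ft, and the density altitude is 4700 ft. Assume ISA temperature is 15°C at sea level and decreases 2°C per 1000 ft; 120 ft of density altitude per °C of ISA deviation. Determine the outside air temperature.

18°C

Density altitude − pressure altitude = 4700 − 3500 = +1200 ft.
At 120 ft/°C that is an ISA deviation of 1200/120 = +10°C.
ISA temperature at 3500 ft = 15 − 2 × (3500/1000) = 8°C.
OAT = ISA + deviation = 8 + (+10) = 18°C.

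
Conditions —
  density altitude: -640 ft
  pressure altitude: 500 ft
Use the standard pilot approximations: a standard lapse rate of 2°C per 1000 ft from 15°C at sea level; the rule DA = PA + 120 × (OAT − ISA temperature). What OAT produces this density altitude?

4.5°C

Density altitude − pressure altitude = -640 − 500 = -1140 ft.
At 120 ft/°C that is an ISA deviation of -1140/120 = -9.5°C.
ISA temperature at 500 ft = 15 − 2 × (500/1000) = 14°C.
OAT = ISA + deviation = 14 + (-9.5) = 4.5°C.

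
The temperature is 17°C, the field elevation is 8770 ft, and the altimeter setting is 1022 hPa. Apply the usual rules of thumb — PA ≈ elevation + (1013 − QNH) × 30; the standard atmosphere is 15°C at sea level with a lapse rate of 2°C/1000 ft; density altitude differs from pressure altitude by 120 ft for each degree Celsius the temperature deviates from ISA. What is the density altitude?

Pressure altitude = 8770 + (1013 − 1022) × 30 = 8770 + (-270) = 8500 ft.
ISA temperature at 8500 ft = 15 − 2 × (8500/1000) = -2°C.
ISA deviation = 17 − (-2) = +19°C.
Density altitude = 8500 + 120 × (19) = 10780 ft.

10780 ft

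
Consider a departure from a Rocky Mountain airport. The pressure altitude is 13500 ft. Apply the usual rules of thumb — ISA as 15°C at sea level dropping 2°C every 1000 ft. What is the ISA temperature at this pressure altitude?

ISA temperature = 15 − 2 × (13500/1000) = 15 − 27 = -12°C.

-12°C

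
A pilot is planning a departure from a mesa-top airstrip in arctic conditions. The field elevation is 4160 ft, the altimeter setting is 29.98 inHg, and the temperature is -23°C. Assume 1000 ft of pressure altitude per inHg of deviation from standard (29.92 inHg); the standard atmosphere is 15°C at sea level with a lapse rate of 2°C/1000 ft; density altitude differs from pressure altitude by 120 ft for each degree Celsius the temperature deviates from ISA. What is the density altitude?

524 ft

Pressure altitude = 4160 + (29.92 − 29.98) × 1000 = 4160 + (-60) = 4100 ft.
ISA temperature at 4100 ft = 15 − 2 × (4100/1000) = 6.8°C.
ISA deviation = -23 − 6.8 = -29.8°C.
Density altitude = 4100 + 120 × (-29.8) = 524 ft.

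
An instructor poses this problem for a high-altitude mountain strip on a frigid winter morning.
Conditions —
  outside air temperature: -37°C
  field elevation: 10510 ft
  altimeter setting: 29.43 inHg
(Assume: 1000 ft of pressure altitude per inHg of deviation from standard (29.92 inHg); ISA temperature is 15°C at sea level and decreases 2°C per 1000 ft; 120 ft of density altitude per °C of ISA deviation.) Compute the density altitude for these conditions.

7400 ft

Pressure altitude = 10510 + (29.92 − 29.43) × 1000 = 10510 + (+490) = 11000 ft.
ISA temperature at 11000 ft = 15 − 2 × (11000/1000) = -7°C.
ISA deviation = -37 − (-7) = -30°C.
Density altitude = 11000 + 120 × (-30) = 7400 ft.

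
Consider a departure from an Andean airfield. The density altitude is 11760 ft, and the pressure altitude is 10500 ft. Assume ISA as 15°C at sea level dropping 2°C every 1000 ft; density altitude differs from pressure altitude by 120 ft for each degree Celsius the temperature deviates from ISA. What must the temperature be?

Density altitude − pressure altitude = 11760 − 10500 = +1260 ft.
At 120 ft/°C that is an ISA deviation of 1260/120 = +10.5°C.
ISA temperature at 10500 ft = 15 − 2 × (10500/1000) = -6°C.
OAT = ISA + deviation = -6 + (+10.5) = 4.5°C.

4.5°C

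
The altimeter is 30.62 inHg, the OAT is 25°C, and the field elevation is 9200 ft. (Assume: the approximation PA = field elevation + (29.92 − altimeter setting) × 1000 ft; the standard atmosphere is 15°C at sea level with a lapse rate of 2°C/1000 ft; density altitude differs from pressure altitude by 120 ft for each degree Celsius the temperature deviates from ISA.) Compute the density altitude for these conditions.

11740 ft

Pressure altitude = 9200 + (29.92 − 30.62) × 1000 = 9200 + (-700) = 8500 ft.
ISA temperature at 8500 ft = 15 − 2 × (8500/1000) = -2°C.
ISA deviation = 25 − (-2) = +27°C.
Density altitude = 8500 + 120 × (27) = 11740 ft.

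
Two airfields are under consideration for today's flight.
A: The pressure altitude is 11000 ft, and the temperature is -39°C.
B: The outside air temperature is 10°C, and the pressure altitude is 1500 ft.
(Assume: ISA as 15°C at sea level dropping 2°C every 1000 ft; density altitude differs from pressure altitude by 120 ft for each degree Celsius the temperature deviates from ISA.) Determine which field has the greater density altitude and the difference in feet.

A by 5900 ft

A: ISA temp = -7°C, deviation -32°C, DA = 11000 + 120 × (-32) = 7160 ft.
B: ISA temp = 12°C, deviation -2°C, DA = 1500 + 120 × (-2) = 1260 ft.
A is higher by 7160 − 1260 = 5900 ft.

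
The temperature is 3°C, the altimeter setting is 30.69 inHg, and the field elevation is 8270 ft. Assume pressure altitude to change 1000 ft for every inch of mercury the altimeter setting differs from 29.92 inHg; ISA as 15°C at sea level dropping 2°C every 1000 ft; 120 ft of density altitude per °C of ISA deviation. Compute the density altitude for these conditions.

Pressure altitude = 8270 + (29.92 − 30.69) × 1000 = 8270 + (-770) = 7500 ft.
ISA temperature at 7500 ft = 15 − 2 × (7500/1000) = 0°C.
ISA deviation = 3 − 0 = +3°C.
Density altitude = 7500 + 120 × (3) = 7860 ft.

7860 ft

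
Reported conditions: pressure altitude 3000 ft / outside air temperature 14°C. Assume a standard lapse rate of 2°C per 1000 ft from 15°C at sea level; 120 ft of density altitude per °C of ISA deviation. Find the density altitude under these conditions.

3600 ft

ISA temperature at 3000 ft = 15 − 2 × (3000/1000) = 9°C.
ISA deviation = 14 − 9 = +5°C.
Density altitude = 3000 + 120 × (5) = 3000 + (+600) = 3600 ft.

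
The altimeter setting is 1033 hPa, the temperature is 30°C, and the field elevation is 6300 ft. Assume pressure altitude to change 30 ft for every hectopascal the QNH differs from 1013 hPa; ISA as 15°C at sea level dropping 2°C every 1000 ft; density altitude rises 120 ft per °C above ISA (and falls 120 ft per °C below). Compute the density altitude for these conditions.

Pressure altitude = 6300 + (1013 − 1033) × 30 = 6300 + (-600) = 5700 ft.
ISA temperature at 5700 ft = 15 − 2 × (5700/1000) = 3.6°C.
ISA deviation = 30 − 3.6 = +26.4°C.
Density altitude = 5700 + 120 × (26.4) = 8868 ft.

8868 ft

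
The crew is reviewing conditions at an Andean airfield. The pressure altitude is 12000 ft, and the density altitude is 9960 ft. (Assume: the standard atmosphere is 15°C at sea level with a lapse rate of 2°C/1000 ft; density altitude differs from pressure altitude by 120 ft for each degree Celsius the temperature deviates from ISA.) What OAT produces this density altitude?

Density altitude − pressure altitude = 9960 − 12000 = -2040 ft.
At 120 ft/°C that is an ISA deviation of -2040/120 = -17°C.
ISA temperature at 12000 ft = 15 − 2 × (12000/1000) = -9°C.
OAT = ISA + deviation = -9 + (-17) = -26°C.

-26°C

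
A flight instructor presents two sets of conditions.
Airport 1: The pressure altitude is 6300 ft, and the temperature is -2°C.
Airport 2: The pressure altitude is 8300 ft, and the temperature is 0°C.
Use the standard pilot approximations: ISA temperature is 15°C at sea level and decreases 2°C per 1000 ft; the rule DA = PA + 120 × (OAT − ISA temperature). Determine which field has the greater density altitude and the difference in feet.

Airport 1: ISA temp = 2.4°C, deviation -4.4°C, DA = 6300 + 120 × (-4.4) = 5772 ft.
Airport 2: ISA temp = -1.6°C, deviation +1.6°C, DA = 8300 + 120 × 1.6 = 8492 ft.
Airport 2 is higher by 8492 − 5772 = 2720 ft.

Airport 2 by 2720 ft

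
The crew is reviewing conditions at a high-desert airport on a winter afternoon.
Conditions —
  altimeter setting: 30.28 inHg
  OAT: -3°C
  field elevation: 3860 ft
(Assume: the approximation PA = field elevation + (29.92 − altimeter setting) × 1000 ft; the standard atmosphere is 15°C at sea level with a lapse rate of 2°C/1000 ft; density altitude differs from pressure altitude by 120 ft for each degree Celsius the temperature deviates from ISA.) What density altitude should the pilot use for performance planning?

Pressure altitude = 3860 + (29.92 − 30.28) × 1000 = 3860 + (-360) = 3500 ft.
ISA temperature at 3500 ft = 15 − 2 × (3500/1000) = 8°C.
ISA deviation = -3 − 8 = -11°C.
Density altitude = 3500 + 120 × (-11) = 2180 ft.

2180 ft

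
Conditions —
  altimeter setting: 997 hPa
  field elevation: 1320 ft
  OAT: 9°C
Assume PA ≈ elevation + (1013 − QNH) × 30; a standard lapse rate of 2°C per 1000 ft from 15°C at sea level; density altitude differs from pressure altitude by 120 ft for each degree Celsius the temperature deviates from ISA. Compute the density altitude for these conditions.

Pressure altitude = 1320 + (1013 − 997) × 30 = 1320 + (+480) = 1800 ft.
ISA temperature at 1800 ft = 15 − 2 × (1800/1000) = 11.4°C.
ISA deviation = 9 − 11.4 = -2.4°C.
Density altitude = 1800 + 120 × (-2.4) = 1512 ft.

1512 ft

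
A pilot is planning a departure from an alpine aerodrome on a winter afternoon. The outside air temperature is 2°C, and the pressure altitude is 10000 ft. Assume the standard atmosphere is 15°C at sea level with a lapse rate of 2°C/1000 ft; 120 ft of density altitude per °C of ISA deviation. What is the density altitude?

ISA temperature at 10000 ft = 15 − 2 × (10000/1000) = -5°C.
ISA deviation = 2 − (-5) = +7°C.
Density altitude = 10000 + 120 × (7) = 10000 + (+840) = 10840 ft.

10840 ft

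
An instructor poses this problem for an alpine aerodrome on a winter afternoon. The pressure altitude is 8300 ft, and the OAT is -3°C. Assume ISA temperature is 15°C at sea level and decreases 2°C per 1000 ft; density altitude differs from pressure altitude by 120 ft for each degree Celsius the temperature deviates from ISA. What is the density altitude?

8132 ft

ISA temperature at 8300 ft = 15 − 2 × (8300/1000) = -1.6°C.
ISA deviation = -3 − (-1.6) = -1.4°C.
Density altitude = 8300 + 120 × (-1.4) = 8300 + (-168) = 8132 ft.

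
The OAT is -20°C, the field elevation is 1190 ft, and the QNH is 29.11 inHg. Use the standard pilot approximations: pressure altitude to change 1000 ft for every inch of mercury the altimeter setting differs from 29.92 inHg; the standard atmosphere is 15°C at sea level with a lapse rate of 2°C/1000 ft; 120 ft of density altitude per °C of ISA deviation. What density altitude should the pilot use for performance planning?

-1720 ft

Pressure altitude = 1190 + (29.92 − 29.11) × 1000 = 1190 + (+810) = 2000 ft.
ISA temperature at 2000 ft = 15 − 2 × (2000/1000) = 11°C.
ISA deviation = -20 − 11 = -31°C.
Density altitude = 2000 + 120 × (-31) = -1720 ft.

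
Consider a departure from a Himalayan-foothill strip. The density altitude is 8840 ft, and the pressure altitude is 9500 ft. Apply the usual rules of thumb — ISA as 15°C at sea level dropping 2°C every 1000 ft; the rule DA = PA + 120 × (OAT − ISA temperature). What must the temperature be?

-9.5°C

Density altitude − pressure altitude = 8840 − 9500 = -660 ft.
At 120 ft/°C that is an ISA deviation of -660/120 = -5.5°C.
ISA temperature at 9500 ft = 15 − 2 × (9500/1000) = -4°C.
OAT = ISA + deviation = -4 + (-5.5) = -9.5°C.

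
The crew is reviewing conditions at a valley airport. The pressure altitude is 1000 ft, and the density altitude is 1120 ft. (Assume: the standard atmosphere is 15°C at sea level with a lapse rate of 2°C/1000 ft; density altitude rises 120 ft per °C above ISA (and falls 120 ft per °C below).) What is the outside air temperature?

14°C

Density altitude − pressure altitude = 1120 − 1000 = +120 ft.
At 120 ft/°C that is an ISA deviation of 120/120 = +1°C.
ISA temperature at 1000 ft = 15 − 2 × (1000/1000) = 13°C.
OAT = ISA + deviation = 13 + (+1) = 14°C.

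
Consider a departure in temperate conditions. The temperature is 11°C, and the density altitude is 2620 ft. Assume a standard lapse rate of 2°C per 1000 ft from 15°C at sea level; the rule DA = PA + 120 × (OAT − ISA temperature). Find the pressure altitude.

2500 ft

DA = PA + 120 × (OAT − (15 − 2·PA/1000)) = PA + 120·OAT − 1800 + 0.24·PA = 1.24·PA + 120·OAT − 1800.
So 1.24·PA = 2620 − 120 × 11 + 1800 = 3100.
PA = 3100 / 1.24 = 2500 ft.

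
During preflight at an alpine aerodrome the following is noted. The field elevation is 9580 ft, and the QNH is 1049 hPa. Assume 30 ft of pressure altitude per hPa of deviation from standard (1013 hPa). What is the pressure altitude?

Pressure correction = (1013 − 1049) × 30 = -1080 ft.
Pressure altitude = 9580 + (-1080) = 8500 ft.

8500 ft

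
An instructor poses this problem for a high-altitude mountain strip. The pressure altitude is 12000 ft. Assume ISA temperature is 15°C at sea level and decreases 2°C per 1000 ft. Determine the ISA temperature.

ISA temperature = 15 − 2 × (12000/1000) = 15 − 24 = -9°C.

-9°C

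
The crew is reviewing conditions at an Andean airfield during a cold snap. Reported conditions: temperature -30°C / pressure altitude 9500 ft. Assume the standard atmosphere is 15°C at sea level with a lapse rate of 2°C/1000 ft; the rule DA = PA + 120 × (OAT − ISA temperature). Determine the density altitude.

6380 ft

ISA temperature at 9500 ft = 15 − 2 × (9500/1000) = -4°C.
ISA deviation = -30 − (-4) = -26°C.
Density altitude = 9500 + 120 × (-26) = 9500 + (-3120) = 6380 ft.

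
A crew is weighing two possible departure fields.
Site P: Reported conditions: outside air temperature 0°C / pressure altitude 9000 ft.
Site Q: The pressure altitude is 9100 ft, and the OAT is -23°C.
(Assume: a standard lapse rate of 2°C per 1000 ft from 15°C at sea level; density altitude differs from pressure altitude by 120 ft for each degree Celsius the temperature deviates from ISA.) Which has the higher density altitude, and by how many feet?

Site P by 2636 ft

Site P: ISA temp = -3°C, deviation +3°C, DA = 9000 + 120 × 3 = 9360 ft.
Site Q: ISA temp = -3.2°C, deviation -19.8°C, DA = 9100 + 120 × (-19.8) = 6724 ft.
Site P is higher by 9360 − 6724 = 2636 ft.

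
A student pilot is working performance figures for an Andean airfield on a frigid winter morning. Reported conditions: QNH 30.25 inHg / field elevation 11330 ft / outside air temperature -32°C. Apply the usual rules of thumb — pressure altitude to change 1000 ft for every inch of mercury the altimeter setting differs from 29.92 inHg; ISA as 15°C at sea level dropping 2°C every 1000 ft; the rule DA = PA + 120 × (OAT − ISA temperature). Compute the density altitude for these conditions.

Pressure altitude = 11330 + (29.92 − 30.25) × 1000 = 11330 + (-330) = 11000 ft.
ISA temperature at 11000 ft = 15 − 2 × (11000/1000) = -7°C.
ISA deviation = -32 − (-7) = -25°C.
Density altitude = 11000 + 120 × (-25) = 8000 ft.

8000 ft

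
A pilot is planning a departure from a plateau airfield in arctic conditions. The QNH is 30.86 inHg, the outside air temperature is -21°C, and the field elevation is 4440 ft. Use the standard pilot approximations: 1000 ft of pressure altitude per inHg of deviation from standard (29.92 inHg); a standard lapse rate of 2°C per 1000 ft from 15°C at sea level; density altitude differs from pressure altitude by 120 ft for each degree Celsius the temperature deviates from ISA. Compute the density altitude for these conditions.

Pressure altitude = 4440 + (29.92 − 30.86) × 1000 = 4440 + (-940) = 3500 ft.
ISA temperature at 3500 ft = 15 − 2 × (3500/1000) = 8°C.
ISA deviation = -21 − 8 = -29°C.
Density altitude = 3500 + 120 × (-29) = 20 ft.

20 ft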